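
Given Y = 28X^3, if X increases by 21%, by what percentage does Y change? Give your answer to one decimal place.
77.2%

For Y = 28X^3:
If X → X(1 + 0.21)
Then Y → Y · (1 + 0.21)^3
     ≈ Y · 1.7716

Percentage change = ((1 + 0.21)^3 − 1) × 100% ≈ 77.2%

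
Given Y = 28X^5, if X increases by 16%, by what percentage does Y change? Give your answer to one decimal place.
110.0%

For Y = 28X^5:
If X → X(1 + 0.16)
Then Y → Y · (1 + 0.16)^5
     ≈ Y · 2.1003

Percentage change = ((1 + 0.16)^5 − 1) × 100% ≈ 110.0%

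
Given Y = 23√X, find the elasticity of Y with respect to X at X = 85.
Elasticity = 1/2

Elasticity = (dY/dX) · (X/Y)

dY/dX = 23/(2·√X)
At X = 85: dY/dX = 23·√85/170, Y = 23·√85

Elasticity = (23·√85/170) · (85 / (23·√85)) = 1/2

Interpretation: for a small percentage change in X, the percentage change in Y is approximately 0.50 times as large.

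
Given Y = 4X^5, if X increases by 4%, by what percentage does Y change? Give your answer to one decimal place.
21.7%

For Y = 4X^5:
If X → X(1 + 0.04)
Then Y → Y · (1 + 0.04)^5
     ≈ Y · 1.2167

Percentage change = ((1 + 0.04)^5 − 1) × 100% ≈ 21.7%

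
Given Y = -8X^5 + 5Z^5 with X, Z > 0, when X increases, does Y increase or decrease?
Y decreases

Taking the partial derivative:
∂Y/∂X = -40X^4

∂Y/∂X = -40X^4 < 0 (assuming positive values)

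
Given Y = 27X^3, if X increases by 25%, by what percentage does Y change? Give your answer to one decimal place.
95.3%

For Y = 27X^3:
If X → X(1 + 0.25)
Then Y → Y · (1 + 0.25)^3
     ≈ Y · 1.9531

Percentage change = ((1 + 0.25)^3 − 1) × 100% ≈ 95.3%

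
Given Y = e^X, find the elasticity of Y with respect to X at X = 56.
Elasticity = 56

Elasticity = (dY/dX) · (X/Y)

dY/dX = e^X
At X = 56: dY/dX = e^56, Y = e^56

Elasticity = (e^56) · (56 / (e^56)) = 56

Interpretation: for a small percentage change in X, the percentage change in Y is approximately 56.00 times as large.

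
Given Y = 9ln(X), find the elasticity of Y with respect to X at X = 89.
Elasticity = 1/ln(89) ≈ 0.2228

Elasticity = (dY/dX) · (X/Y)

dY/dX = 9/X
At X = 89: dY/dX = 9/89, Y = 9·ln(89)

Elasticity = (9/89) · (89 / (9·ln(89))) = 1/ln(89) ≈ 0.2228

Interpretation: for a small percentage change in X, the percentage change in Y is approximately 0.22 times as large.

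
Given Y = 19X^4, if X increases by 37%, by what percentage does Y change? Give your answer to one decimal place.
252.3%

For Y = 19X^4:
If X → X(1 + 0.37)
Then Y → Y · (1 + 0.37)^4
     ≈ Y · 3.5228

Percentage change = ((1 + 0.37)^4 − 1) × 100% ≈ 252.3%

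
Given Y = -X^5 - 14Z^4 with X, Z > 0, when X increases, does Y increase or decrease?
Y decreases

Taking the partial derivative:
∂Y/∂X = -5X^4

∂Y/∂X = -5X^4 < 0 (assuming positive values)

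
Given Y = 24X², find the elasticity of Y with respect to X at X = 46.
Elasticity = 2

Elasticity = (dY/dX) · (X/Y)

dY/dX = 48·X
At X = 46: dY/dX = 2208, Y = 50784

Elasticity = 2208 · (46 / 50784) = 2

Interpretation: for a small percentage change in X, the percentage change in Y is approximately 2.00 times as large.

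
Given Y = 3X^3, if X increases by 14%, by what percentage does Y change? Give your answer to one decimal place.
48.2%

For Y = 3X^3:
If X → X(1 + 0.14)
Then Y → Y · (1 + 0.14)^3
     ≈ Y · 1.4815

Percentage change = ((1 + 0.14)^3 − 1) × 100% ≈ 48.2%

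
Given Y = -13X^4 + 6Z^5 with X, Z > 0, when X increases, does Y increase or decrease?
Y decreases

Taking the partial derivative:
∂Y/∂X = -52X^3

∂Y/∂X = -52X^3 < 0 (assuming positive values)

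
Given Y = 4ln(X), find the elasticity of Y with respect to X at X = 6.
Elasticity = 1/ln(6) ≈ 0.5581

Elasticity = (dY/dX) · (X/Y)

dY/dX = 4/X
At X = 6: dY/dX = 2/3, Y = 4·ln(6)

Elasticity = (2/3) · (6 / (4·ln(6))) = 1/ln(6) ≈ 0.5581

Interpretation: for a small percentage change in X, the percentage change in Y is approximately 0.56 times as large.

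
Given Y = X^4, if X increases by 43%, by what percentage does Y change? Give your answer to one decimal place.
318.2%

For Y = X^4:
If X → X(1 + 0.43)
Then Y → Y · (1 + 0.43)^4
     ≈ Y · 4.1816

Percentage change = ((1 + 0.43)^4 − 1) × 100% ≈ 318.2%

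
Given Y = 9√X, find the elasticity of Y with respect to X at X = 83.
Elasticity = 1/2

Elasticity = (dY/dX) · (X/Y)

dY/dX = 9/(2·√X)
At X = 83: dY/dX = 9·√83/166, Y = 9·√83

Elasticity = (9·√83/166) · (83 / (9·√83)) = 1/2

Interpretation: for a small percentage change in X, the percentage change in Y is approximately 0.50 times as large.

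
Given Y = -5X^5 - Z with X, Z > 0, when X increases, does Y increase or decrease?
Y decreases

Taking the partial derivative:
∂Y/∂X = -25X^4

∂Y/∂X = -25X^4 < 0 (assuming positive values)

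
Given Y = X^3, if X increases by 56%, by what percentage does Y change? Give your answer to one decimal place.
279.6%

For Y = X^3:
If X → X(1 + 0.56)
Then Y → Y · (1 + 0.56)^3
     ≈ Y · 3.7964

Percentage change = ((1 + 0.56)^3 − 1) × 100% ≈ 279.6%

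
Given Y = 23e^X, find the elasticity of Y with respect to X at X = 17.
Elasticity = 17

Elasticity = (dY/dX) · (X/Y)

dY/dX = 23·e^X
At X = 17: dY/dX = 23·e^17, Y = 23·e^17

Elasticity = (23·e^17) · (17 / (23·e^17)) = 17

Interpretation: for a small percentage change in X, the percentage change in Y is approximately 17.00 times as large.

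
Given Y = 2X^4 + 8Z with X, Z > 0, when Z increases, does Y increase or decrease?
Y increases

Taking the partial derivative:
∂Y/∂Z = 8

∂Y/∂Z = 8 > 0 (assuming positive values)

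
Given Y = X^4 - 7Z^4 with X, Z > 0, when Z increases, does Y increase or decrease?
Y decreases

Taking the partial derivative:
∂Y/∂Z = -28Z^3

∂Y/∂Z = -28Z^3 < 0 (assuming positive values)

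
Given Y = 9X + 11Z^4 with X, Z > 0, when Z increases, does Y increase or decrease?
Y increases

Taking the partial derivative:
∂Y/∂Z = 44Z^3

∂Y/∂Z = 44Z^3 > 0 (assuming positive values)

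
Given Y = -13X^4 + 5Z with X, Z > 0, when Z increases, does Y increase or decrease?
Y increases

Taking the partial derivative:
∂Y/∂Z = 5

∂Y/∂Z = 5 > 0 (assuming positive values)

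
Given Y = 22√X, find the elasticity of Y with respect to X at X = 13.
Elasticity = 1/2

Elasticity = (dY/dX) · (X/Y)

dY/dX = 11/√X
At X = 13: dY/dX = 11·√13/13, Y = 22·√13

Elasticity = (11·√13/13) · (13 / (22·√13)) = 1/2

Interpretation: for a small percentage change in X, the percentage change in Y is approximately 0.50 times as large.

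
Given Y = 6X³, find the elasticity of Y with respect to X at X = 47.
Elasticity = 3

Elasticity = (dY/dX) · (X/Y)

dY/dX = 18·X²
At X = 47: dY/dX = 39762, Y = 622938

Elasticity = 39762 · (47 / 622938) = 3

Interpretation: for a small percentage change in X, the percentage change in Y is approximately 3.00 times as large.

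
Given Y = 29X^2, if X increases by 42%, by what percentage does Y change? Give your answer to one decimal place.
101.6%

For Y = 29X^2:
If X → X(1 + 0.42)
Then Y → Y · (1 + 0.42)^2
     = Y · 2.0164

Percentage change = ((1 + 0.42)^2 − 1) × 100% ≈ 101.6%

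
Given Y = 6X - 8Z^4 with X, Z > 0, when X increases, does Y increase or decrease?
Y increases

Taking the partial derivative:
∂Y/∂X = 6

∂Y/∂X = 6 > 0 (assuming positive values)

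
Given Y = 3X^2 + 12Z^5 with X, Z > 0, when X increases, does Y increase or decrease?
Y increases

Taking the partial derivative:
∂Y/∂X = 6X

∂Y/∂X = 6X > 0 (assuming positive values)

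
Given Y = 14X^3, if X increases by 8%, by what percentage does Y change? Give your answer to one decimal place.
26.0%

For Y = 14X^3:
If X → X(1 + 0.08)
Then Y → Y · (1 + 0.08)^3
     ≈ Y · 1.2597

Percentage change = ((1 + 0.08)^3 − 1) × 100% ≈ 26.0%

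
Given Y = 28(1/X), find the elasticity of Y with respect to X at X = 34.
Elasticity = -1

Elasticity = (dY/dX) · (X/Y)

dY/dX = -28/X²
At X = 34: dY/dX = -7/289, Y = 14/17

Elasticity = (-7/289) · (34 / (14/17)) = -1

Interpretation: for a small percentage change in X, the percentage change in Y is approximately -1.00 times as large.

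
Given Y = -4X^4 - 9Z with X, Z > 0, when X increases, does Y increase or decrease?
Y decreases

Taking the partial derivative:
∂Y/∂X = -16X^3

∂Y/∂X = -16X^3 < 0 (assuming positive values)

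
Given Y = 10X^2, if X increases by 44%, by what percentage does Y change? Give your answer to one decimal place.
107.4%

For Y = 10X^2:
If X → X(1 + 0.44)
Then Y → Y · (1 + 0.44)^2
     = Y · 2.0736

Percentage change = ((1 + 0.44)^2 − 1) × 100% ≈ 107.4%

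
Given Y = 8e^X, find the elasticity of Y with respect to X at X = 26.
Elasticity = 26

Elasticity = (dY/dX) · (X/Y)

dY/dX = 8·e^X
At X = 26: dY/dX = 8·e^26, Y = 8·e^26

Elasticity = (8·e^26) · (26 / (8·e^26)) = 26

Interpretation: for a small percentage change in X, the percentage change in Y is approximately 26.00 times as large.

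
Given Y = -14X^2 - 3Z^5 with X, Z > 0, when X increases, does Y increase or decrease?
Y decreases

Taking the partial derivative:
∂Y/∂X = -28X

∂Y/∂X = -28X < 0 (assuming positive values)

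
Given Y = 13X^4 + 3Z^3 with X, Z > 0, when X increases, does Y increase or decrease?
Y increases

Taking the partial derivative:
∂Y/∂X = 52X^3

∂Y/∂X = 52X^3 > 0 (assuming positive values)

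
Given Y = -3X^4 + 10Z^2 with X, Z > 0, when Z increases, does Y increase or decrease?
Y increases

Taking the partial derivative:
∂Y/∂Z = 20Z

∂Y/∂Z = 20Z > 0 (assuming positive values)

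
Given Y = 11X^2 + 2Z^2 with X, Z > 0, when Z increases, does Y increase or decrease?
Y increases

Taking the partial derivative:
∂Y/∂Z = 4Z

∂Y/∂Z = 4Z > 0 (assuming positive values)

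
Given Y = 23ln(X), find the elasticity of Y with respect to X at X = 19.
Elasticity = 1/ln(19) ≈ 0.3396

Elasticity = (dY/dX) · (X/Y)

dY/dX = 23/X
At X = 19: dY/dX = 23/19, Y = 23·ln(19)

Elasticity = (23/19) · (19 / (23·ln(19))) = 1/ln(19) ≈ 0.3396

Interpretation: for a small percentage change in X, the percentage change in Y is approximately 0.34 times as large.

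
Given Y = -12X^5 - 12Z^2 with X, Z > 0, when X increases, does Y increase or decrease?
Y decreases

Taking the partial derivative:
∂Y/∂X = -60X^4

∂Y/∂X = -60X^4 < 0 (assuming positive values)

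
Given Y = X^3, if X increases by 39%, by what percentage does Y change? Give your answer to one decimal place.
168.6%

For Y = X^3:
If X → X(1 + 0.39)
Then Y → Y · (1 + 0.39)^3
     ≈ Y · 2.6856

Percentage change = ((1 + 0.39)^3 − 1) × 100% ≈ 168.6%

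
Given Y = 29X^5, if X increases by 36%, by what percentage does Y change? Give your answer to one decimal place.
365.3%

For Y = 29X^5:
If X → X(1 + 0.36)
Then Y → Y · (1 + 0.36)^5
     ≈ Y · 4.6526

Percentage change = ((1 + 0.36)^5 − 1) × 100% ≈ 365.3%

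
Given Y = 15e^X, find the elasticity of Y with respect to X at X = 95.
Elasticity = 95

Elasticity = (dY/dX) · (X/Y)

dY/dX = 15·e^X
At X = 95: dY/dX = 15·e^95, Y = 15·e^95

Elasticity = (15·e^95) · (95 / (15·e^95)) = 95

Interpretation: for a small percentage change in X, the percentage change in Y is approximately 95.00 times as large.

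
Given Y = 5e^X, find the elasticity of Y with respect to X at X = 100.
Elasticity = 100

Elasticity = (dY/dX) · (X/Y)

dY/dX = 5·e^X
At X = 100: dY/dX = 5·e^100, Y = 5·e^100

Elasticity = (5·e^100) · (100 / (5·e^100)) = 100

Interpretation: for a small percentage change in X, the percentage change in Y is approximately 100.00 times as large.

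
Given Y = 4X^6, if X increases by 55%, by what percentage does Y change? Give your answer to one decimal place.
1286.7%

For Y = 4X^6:
If X → X(1 + 0.55)
Then Y → Y · (1 + 0.55)^6
     ≈ Y · 13.8672

Percentage change = ((1 + 0.55)^6 − 1) × 100% ≈ 1286.7%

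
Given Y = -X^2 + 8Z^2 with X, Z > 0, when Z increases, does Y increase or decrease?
Y increases

Taking the partial derivative:
∂Y/∂Z = 16Z

∂Y/∂Z = 16Z > 0 (assuming positive values)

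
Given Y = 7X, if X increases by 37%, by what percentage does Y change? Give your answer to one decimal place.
37.0%

For Y = 7X:
If X → X(1 + 0.37)
Then Y → Y · (1 + 0.37)^1
     = Y · 1.3700

Percentage change = ((1 + 0.37)^1 − 1) × 100% = 37.0%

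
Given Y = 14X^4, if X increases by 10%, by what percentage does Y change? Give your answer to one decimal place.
46.4%

For Y = 14X^4:
If X → X(1 + 0.1)
Then Y → Y · (1 + 0.1)^4
     = Y · 1.4641

Percentage change = ((1 + 0.1)^4 − 1) × 100% ≈ 46.4%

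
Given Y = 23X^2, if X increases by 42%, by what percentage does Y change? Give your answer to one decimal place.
101.6%

For Y = 23X^2:
If X → X(1 + 0.42)
Then Y → Y · (1 + 0.42)^2
     = Y · 2.0164

Percentage change = ((1 + 0.42)^2 − 1) × 100% ≈ 101.6%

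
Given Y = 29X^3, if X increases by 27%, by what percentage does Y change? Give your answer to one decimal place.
104.8%

For Y = 29X^3:
If X → X(1 + 0.27)
Then Y → Y · (1 + 0.27)^3
     ≈ Y · 2.0484

Percentage change = ((1 + 0.27)^3 − 1) × 100% ≈ 104.8%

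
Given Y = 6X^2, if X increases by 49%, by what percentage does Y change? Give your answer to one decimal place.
122.0%

For Y = 6X^2:
If X → X(1 + 0.49)
Then Y → Y · (1 + 0.49)^2
     = Y · 2.2201

Percentage change = ((1 + 0.49)^2 − 1) × 100% ≈ 122.0%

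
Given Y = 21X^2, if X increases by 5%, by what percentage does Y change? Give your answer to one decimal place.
10.3%

For Y = 21X^2:
If X → X(1 + 0.05)
Then Y → Y · (1 + 0.05)^2
     = Y · 1.1025

Percentage change = ((1 + 0.05)^2 − 1) × 100% ≈ 10.3%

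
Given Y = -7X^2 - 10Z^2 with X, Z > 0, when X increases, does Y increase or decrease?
Y decreases

Taking the partial derivative:
∂Y/∂X = -14X

∂Y/∂X = -14X < 0 (assuming positive values)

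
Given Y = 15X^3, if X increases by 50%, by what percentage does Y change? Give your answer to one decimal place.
237.5%

For Y = 15X^3:
If X → X(1 + 0.5)
Then Y → Y · (1 + 0.5)^3
     = Y · 3.3750

Percentage change = ((1 + 0.5)^3 − 1) × 100% = 237.5%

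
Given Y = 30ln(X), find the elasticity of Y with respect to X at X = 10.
Elasticity = 1/ln(10) ≈ 0.4343

Elasticity = (dY/dX) · (X/Y)

dY/dX = 30/X
At X = 10: dY/dX = 3, Y = 30·ln(10)

Elasticity = 3 · (10 / (30·ln(10))) = 1/ln(10) ≈ 0.4343

Interpretation: for a small percentage change in X, the percentage change in Y is approximately 0.43 times as large.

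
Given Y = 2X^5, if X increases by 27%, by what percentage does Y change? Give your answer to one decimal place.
230.4%

For Y = 2X^5:
If X → X(1 + 0.27)
Then Y → Y · (1 + 0.27)^5
     ≈ Y · 3.3038

Percentage change = ((1 + 0.27)^5 − 1) × 100% ≈ 230.4%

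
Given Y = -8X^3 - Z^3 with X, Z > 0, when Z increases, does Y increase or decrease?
Y decreases

Taking the partial derivative:
∂Y/∂Z = -3Z^2

∂Y/∂Z = -3Z^2 < 0 (assuming positive values)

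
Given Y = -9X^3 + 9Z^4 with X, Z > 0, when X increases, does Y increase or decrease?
Y decreases

Taking the partial derivative:
∂Y/∂X = -27X^2

∂Y/∂X = -27X^2 < 0 (assuming positive values)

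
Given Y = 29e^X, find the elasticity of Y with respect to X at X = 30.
Elasticity = 30

Elasticity = (dY/dX) · (X/Y)

dY/dX = 29·e^X
At X = 30: dY/dX = 29·e^30, Y = 29·e^30

Elasticity = (29·e^30) · (30 / (29·e^30)) = 30

Interpretation: for a small percentage change in X, the percentage change in Y is approximately 30.00 times as large.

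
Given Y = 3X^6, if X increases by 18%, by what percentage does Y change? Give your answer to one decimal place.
170.0%

For Y = 3X^6:
If X → X(1 + 0.18)
Then Y → Y · (1 + 0.18)^6
     ≈ Y · 2.6996

Percentage change = ((1 + 0.18)^6 − 1) × 100% ≈ 170.0%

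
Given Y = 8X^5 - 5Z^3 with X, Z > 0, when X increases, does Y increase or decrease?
Y increases

Taking the partial derivative:
∂Y/∂X = 40X^4

∂Y/∂X = 40X^4 > 0 (assuming positive values)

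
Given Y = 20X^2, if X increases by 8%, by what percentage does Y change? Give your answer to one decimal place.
16.6%

For Y = 20X^2:
If X → X(1 + 0.08)
Then Y → Y · (1 + 0.08)^2
     = Y · 1.1664

Percentage change = ((1 + 0.08)^2 − 1) × 100% ≈ 16.6%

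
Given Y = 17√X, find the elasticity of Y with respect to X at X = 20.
Elasticity = 1/2

Elasticity = (dY/dX) · (X/Y)

dY/dX = 17/(2·√X)
At X = 20: dY/dX = 17·√5/20, Y = 34·√5

Elasticity = (17·√5/20) · (20 / (34·√5)) = 1/2

Interpretation: for a small percentage change in X, the percentage change in Y is approximately 0.50 times as large.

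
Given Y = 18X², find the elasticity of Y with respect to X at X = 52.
Elasticity = 2

Elasticity = (dY/dX) · (X/Y)

dY/dX = 36·X
At X = 52: dY/dX = 1872, Y = 48672

Elasticity = 1872 · (52 / 48672) = 2

Interpretation: for a small percentage change in X, the percentage change in Y is approximately 2.00 times as large.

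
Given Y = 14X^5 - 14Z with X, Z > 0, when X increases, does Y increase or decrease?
Y increases

Taking the partial derivative:
∂Y/∂X = 70X^4

∂Y/∂X = 70X^4 > 0 (assuming positive values)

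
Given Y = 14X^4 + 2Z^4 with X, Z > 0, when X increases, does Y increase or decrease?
Y increases

Taking the partial derivative:
∂Y/∂X = 56X^3

∂Y/∂X = 56X^3 > 0 (assuming positive values)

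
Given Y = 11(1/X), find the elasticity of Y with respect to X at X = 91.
Elasticity = -1

Elasticity = (dY/dX) · (X/Y)

dY/dX = -11/X²
At X = 91: dY/dX = -11/8281, Y = 11/91

Elasticity = (-11/8281) · (91 / (11/91)) = -1

Interpretation: for a small percentage change in X, the percentage change in Y is approximately -1.00 times as large.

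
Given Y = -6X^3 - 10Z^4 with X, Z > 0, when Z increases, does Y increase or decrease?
Y decreases

Taking the partial derivative:
∂Y/∂Z = -40Z^3

∂Y/∂Z = -40Z^3 < 0 (assuming positive values)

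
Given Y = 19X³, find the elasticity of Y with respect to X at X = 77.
Elasticity = 3

Elasticity = (dY/dX) · (X/Y)

dY/dX = 57·X²
At X = 77: dY/dX = 337953, Y = 8674127

Elasticity = 337953 · (77 / 8674127) = 3

Interpretation: for a small percentage change in X, the percentage change in Y is approximately 3.00 times as large.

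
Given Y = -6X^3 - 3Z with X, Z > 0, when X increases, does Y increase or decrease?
Y decreases

Taking the partial derivative:
∂Y/∂X = -18X^2

∂Y/∂X = -18X^2 < 0 (assuming positive values)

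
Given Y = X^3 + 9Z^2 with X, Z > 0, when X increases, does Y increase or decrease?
Y increases

Taking the partial derivative:
∂Y/∂X = 3X^2

∂Y/∂X = 3X^2 > 0 (assuming positive values)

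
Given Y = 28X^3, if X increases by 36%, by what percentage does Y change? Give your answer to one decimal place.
151.5%

For Y = 28X^3:
If X → X(1 + 0.36)
Then Y → Y · (1 + 0.36)^3
     ≈ Y · 2.5155

Percentage change = ((1 + 0.36)^3 − 1) × 100% ≈ 151.5%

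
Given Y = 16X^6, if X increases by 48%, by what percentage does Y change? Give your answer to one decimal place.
950.9%

For Y = 16X^6:
If X → X(1 + 0.48)
Then Y → Y · (1 + 0.48)^6
     ≈ Y · 10.5092

Percentage change = ((1 + 0.48)^6 − 1) × 100% ≈ 950.9%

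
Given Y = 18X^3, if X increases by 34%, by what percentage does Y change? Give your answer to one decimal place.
140.6%

For Y = 18X^3:
If X → X(1 + 0.34)
Then Y → Y · (1 + 0.34)^3
     ≈ Y · 2.4061

Percentage change = ((1 + 0.34)^3 − 1) × 100% ≈ 140.6%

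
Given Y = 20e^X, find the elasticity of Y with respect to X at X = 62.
Elasticity = 62

Elasticity = (dY/dX) · (X/Y)

dY/dX = 20·e^X
At X = 62: dY/dX = 20·e^62, Y = 20·e^62

Elasticity = (20·e^62) · (62 / (20·e^62)) = 62

Interpretation: for a small percentage change in X, the percentage change in Y is approximately 62.00 times as large.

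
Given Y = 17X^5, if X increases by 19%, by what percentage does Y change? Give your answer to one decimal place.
138.6%

For Y = 17X^5:
If X → X(1 + 0.19)
Then Y → Y · (1 + 0.19)^5
     ≈ Y · 2.3864

Percentage change = ((1 + 0.19)^5 − 1) × 100% ≈ 138.6%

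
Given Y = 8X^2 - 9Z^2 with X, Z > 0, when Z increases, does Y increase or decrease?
Y decreases

Taking the partial derivative:
∂Y/∂Z = -18Z

∂Y/∂Z = -18Z < 0 (assuming positive values)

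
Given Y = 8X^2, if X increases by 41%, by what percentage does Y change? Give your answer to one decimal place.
98.8%

For Y = 8X^2:
If X → X(1 + 0.41)
Then Y → Y · (1 + 0.41)^2
     = Y · 1.9881

Percentage change = ((1 + 0.41)^2 − 1) × 100% ≈ 98.8%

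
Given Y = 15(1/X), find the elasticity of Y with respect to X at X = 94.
Elasticity = -1

Elasticity = (dY/dX) · (X/Y)

dY/dX = -15/X²
At X = 94: dY/dX = -15/8836, Y = 15/94

Elasticity = (-15/8836) · (94 / (15/94)) = -1

Interpretation: for a small percentage change in X, the percentage change in Y is approximately -1.00 times as large.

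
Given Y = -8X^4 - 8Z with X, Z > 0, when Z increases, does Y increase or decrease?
Y decreases

Taking the partial derivative:
∂Y/∂Z = -8

∂Y/∂Z = -8 < 0 (assuming positive values)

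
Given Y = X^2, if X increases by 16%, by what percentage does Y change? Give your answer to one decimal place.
34.6%

For Y = X^2:
If X → X(1 + 0.16)
Then Y → Y · (1 + 0.16)^2
     = Y · 1.3456

Percentage change = ((1 + 0.16)^2 − 1) × 100% ≈ 34.6%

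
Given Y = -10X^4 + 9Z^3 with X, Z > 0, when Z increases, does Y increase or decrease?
Y increases

Taking the partial derivative:
∂Y/∂Z = 27Z^2

∂Y/∂Z = 27Z^2 > 0 (assuming positive values)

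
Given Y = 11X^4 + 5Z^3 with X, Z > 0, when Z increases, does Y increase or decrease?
Y increases

Taking the partial derivative:
∂Y/∂Z = 15Z^2

∂Y/∂Z = 15Z^2 > 0 (assuming positive values)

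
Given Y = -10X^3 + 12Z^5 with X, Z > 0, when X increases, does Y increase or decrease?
Y decreases

Taking the partial derivative:
∂Y/∂X = -30X^2

∂Y/∂X = -30X^2 < 0 (assuming positive values)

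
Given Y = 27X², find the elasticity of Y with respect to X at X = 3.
Elasticity = 2

Elasticity = (dY/dX) · (X/Y)

dY/dX = 54·X
At X = 3: dY/dX = 162, Y = 243

Elasticity = 162 · (3 / 243) = 2

Interpretation: for a small percentage change in X, the percentage change in Y is approximately 2.00 times as large.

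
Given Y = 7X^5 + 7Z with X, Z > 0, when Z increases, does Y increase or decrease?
Y increases

Taking the partial derivative:
∂Y/∂Z = 7

∂Y/∂Z = 7 > 0 (assuming positive values)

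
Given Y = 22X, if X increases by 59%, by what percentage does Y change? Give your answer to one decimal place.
59.0%

For Y = 22X:
If X → X(1 + 0.59)
Then Y → Y · (1 + 0.59)^1
     = Y · 1.5900

Percentage change = ((1 + 0.59)^1 − 1) × 100% = 59.0%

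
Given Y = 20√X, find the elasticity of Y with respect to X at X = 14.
Elasticity = 1/2

Elasticity = (dY/dX) · (X/Y)

dY/dX = 10/√X
At X = 14: dY/dX = 5·√14/7, Y = 20·√14

Elasticity = (5·√14/7) · (14 / (20·√14)) = 1/2

Interpretation: for a small percentage change in X, the percentage change in Y is approximately 0.50 times as large.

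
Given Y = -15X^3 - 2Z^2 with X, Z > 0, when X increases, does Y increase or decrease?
Y decreases

Taking the partial derivative:
∂Y/∂X = -45X^2

∂Y/∂X = -45X^2 < 0 (assuming positive values)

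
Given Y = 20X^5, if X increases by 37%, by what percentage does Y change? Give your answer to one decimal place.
382.6%

For Y = 20X^5:
If X → X(1 + 0.37)
Then Y → Y · (1 + 0.37)^5
     ≈ Y · 4.8262

Percentage change = ((1 + 0.37)^5 − 1) × 100% ≈ 382.6%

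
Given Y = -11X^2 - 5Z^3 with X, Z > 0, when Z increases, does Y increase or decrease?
Y decreases

Taking the partial derivative:
∂Y/∂Z = -15Z^2

∂Y/∂Z = -15Z^2 < 0 (assuming positive values)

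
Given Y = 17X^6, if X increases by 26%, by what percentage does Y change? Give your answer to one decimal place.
300.2%

For Y = 17X^6:
If X → X(1 + 0.26)
Then Y → Y · (1 + 0.26)^6
     ≈ Y · 4.0015

Percentage change = ((1 + 0.26)^6 − 1) × 100% ≈ 300.2%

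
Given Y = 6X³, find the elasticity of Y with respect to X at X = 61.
Elasticity = 3

Elasticity = (dY/dX) · (X/Y)

dY/dX = 18·X²
At X = 61: dY/dX = 66978, Y = 1361886

Elasticity = 66978 · (61 / 1361886) = 3

Interpretation: for a small percentage change in X, the percentage change in Y is approximately 3.00 times as large.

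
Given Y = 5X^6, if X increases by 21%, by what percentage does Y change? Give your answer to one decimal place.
213.8%

For Y = 5X^6:
If X → X(1 + 0.21)
Then Y → Y · (1 + 0.21)^6
     ≈ Y · 3.1384

Percentage change = ((1 + 0.21)^6 − 1) × 100% ≈ 213.8%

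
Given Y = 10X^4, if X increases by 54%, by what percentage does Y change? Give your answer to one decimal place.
462.4%

For Y = 10X^4:
If X → X(1 + 0.54)
Then Y → Y · (1 + 0.54)^4
     ≈ Y · 5.6245

Percentage change = ((1 + 0.54)^4 − 1) × 100% ≈ 462.4%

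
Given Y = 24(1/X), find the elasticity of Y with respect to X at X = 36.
Elasticity = -1

Elasticity = (dY/dX) · (X/Y)

dY/dX = -24/X²
At X = 36: dY/dX = -1/54, Y = 2/3

Elasticity = (-1/54) · (36 / (2/3)) = -1

Interpretation: for a small percentage change in X, the percentage change in Y is approximately -1.00 times as large.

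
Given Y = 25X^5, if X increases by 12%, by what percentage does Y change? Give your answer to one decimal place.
76.2%

For Y = 25X^5:
If X → X(1 + 0.12)
Then Y → Y · (1 + 0.12)^5
     ≈ Y · 1.7623

Percentage change = ((1 + 0.12)^5 − 1) × 100% ≈ 76.2%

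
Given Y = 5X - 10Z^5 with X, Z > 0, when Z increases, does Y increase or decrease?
Y decreases

Taking the partial derivative:
∂Y/∂Z = -50Z^4

∂Y/∂Z = -50Z^4 < 0 (assuming positive values)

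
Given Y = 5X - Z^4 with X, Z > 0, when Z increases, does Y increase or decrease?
Y decreases

Taking the partial derivative:
∂Y/∂Z = -4Z^3

∂Y/∂Z = -4Z^3 < 0 (assuming positive values)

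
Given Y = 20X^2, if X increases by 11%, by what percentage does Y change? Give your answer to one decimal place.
23.2%

For Y = 20X^2:
If X → X(1 + 0.11)
Then Y → Y · (1 + 0.11)^2
     = Y · 1.2321

Percentage change = ((1 + 0.11)^2 − 1) × 100% ≈ 23.2%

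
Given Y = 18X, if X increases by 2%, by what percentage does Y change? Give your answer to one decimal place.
2.0%

For Y = 18X:
If X → X(1 + 0.02)
Then Y → Y · (1 + 0.02)^1
     = Y · 1.0200

Percentage change = ((1 + 0.02)^1 − 1) × 100% = 2.0%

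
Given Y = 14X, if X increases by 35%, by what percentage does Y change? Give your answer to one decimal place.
35.0%

For Y = 14X:
If X → X(1 + 0.35)
Then Y → Y · (1 + 0.35)^1
     = Y · 1.3500

Percentage change = ((1 + 0.35)^1 − 1) × 100% = 35.0%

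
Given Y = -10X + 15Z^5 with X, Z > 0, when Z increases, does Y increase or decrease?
Y increases

Taking the partial derivative:
∂Y/∂Z = 75Z^4

∂Y/∂Z = 75Z^4 > 0 (assuming positive values)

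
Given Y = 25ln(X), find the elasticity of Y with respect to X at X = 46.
Elasticity = 1/ln(46) ≈ 0.2612

Elasticity = (dY/dX) · (X/Y)

dY/dX = 25/X
At X = 46: dY/dX = 25/46, Y = 25·ln(46)

Elasticity = (25/46) · (46 / (25·ln(46))) = 1/ln(46) ≈ 0.2612

Interpretation: for a small percentage change in X, the percentage change in Y is approximately 0.26 times as large.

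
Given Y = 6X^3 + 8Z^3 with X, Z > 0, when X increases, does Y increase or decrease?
Y increases

Taking the partial derivative:
∂Y/∂X = 18X^2

∂Y/∂X = 18X^2 > 0 (assuming positive values)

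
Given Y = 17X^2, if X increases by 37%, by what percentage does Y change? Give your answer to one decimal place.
87.7%

For Y = 17X^2:
If X → X(1 + 0.37)
Then Y → Y · (1 + 0.37)^2
     = Y · 1.8769

Percentage change = ((1 + 0.37)^2 − 1) × 100% ≈ 87.7%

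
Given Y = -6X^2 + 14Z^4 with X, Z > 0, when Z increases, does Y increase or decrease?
Y increases

Taking the partial derivative:
∂Y/∂Z = 56Z^3

∂Y/∂Z = 56Z^3 > 0 (assuming positive values)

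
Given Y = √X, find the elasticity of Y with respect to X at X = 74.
Elasticity = 1/2

Elasticity = (dY/dX) · (X/Y)

dY/dX = 1/(2·√X)
At X = 74: dY/dX = √74/148, Y = √74

Elasticity = (√74/148) · (74 / (√74)) = 1/2

Interpretation: for a small percentage change in X, the percentage change in Y is approximately 0.50 times as large.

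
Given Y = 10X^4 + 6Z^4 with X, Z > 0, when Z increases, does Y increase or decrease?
Y increases

Taking the partial derivative:
∂Y/∂Z = 24Z^3

∂Y/∂Z = 24Z^3 > 0 (assuming positive values)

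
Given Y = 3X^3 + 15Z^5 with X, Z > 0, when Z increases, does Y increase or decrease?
Y increases

Taking the partial derivative:
∂Y/∂Z = 75Z^4

∂Y/∂Z = 75Z^4 > 0 (assuming positive values)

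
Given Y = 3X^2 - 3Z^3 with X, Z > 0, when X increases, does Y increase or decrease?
Y increases

Taking the partial derivative:
∂Y/∂X = 6X

∂Y/∂X = 6X > 0 (assuming positive values)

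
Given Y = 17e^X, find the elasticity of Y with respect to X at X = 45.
Elasticity = 45

Elasticity = (dY/dX) · (X/Y)

dY/dX = 17·e^X
At X = 45: dY/dX = 17·e^45, Y = 17·e^45

Elasticity = (17·e^45) · (45 / (17·e^45)) = 45

Interpretation: for a small percentage change in X, the percentage change in Y is approximately 45.00 times as large.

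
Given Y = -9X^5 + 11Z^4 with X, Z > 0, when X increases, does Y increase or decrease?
Y decreases

Taking the partial derivative:
∂Y/∂X = -45X^4

∂Y/∂X = -45X^4 < 0 (assuming positive values)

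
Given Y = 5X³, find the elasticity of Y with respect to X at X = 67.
Elasticity = 3

Elasticity = (dY/dX) · (X/Y)

dY/dX = 15·X²
At X = 67: dY/dX = 67335, Y = 1503815

Elasticity = 67335 · (67 / 1503815) = 3

Interpretation: for a small percentage change in X, the percentage change in Y is approximately 3.00 times as large.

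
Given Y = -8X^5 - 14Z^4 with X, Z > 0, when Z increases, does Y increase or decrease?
Y decreases

Taking the partial derivative:
∂Y/∂Z = -56Z^3

∂Y/∂Z = -56Z^3 < 0 (assuming positive values)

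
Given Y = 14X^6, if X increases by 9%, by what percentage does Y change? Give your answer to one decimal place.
67.7%

For Y = 14X^6:
If X → X(1 + 0.09)
Then Y → Y · (1 + 0.09)^6
     ≈ Y · 1.6771

Percentage change = ((1 + 0.09)^6 − 1) × 100% ≈ 67.7%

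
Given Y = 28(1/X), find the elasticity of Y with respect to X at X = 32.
Elasticity = -1

Elasticity = (dY/dX) · (X/Y)

dY/dX = -28/X²
At X = 32: dY/dX = -7/256, Y = 7/8

Elasticity = (-7/256) · (32 / (7/8)) = -1

Interpretation: for a small percentage change in X, the percentage change in Y is approximately -1.00 times as large.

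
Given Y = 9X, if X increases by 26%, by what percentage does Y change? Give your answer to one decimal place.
26.0%

For Y = 9X:
If X → X(1 + 0.26)
Then Y → Y · (1 + 0.26)^1
     = Y · 1.2600

Percentage change = ((1 + 0.26)^1 − 1) × 100% = 26.0%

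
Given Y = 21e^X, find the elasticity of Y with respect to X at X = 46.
Elasticity = 46

Elasticity = (dY/dX) · (X/Y)

dY/dX = 21·e^X
At X = 46: dY/dX = 21·e^46, Y = 21·e^46

Elasticity = (21·e^46) · (46 / (21·e^46)) = 46

Interpretation: for a small percentage change in X, the percentage change in Y is approximately 46.00 times as large.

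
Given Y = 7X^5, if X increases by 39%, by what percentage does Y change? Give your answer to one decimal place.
418.9%

For Y = 7X^5:
If X → X(1 + 0.39)
Then Y → Y · (1 + 0.39)^5
     ≈ Y · 5.1889

Percentage change = ((1 + 0.39)^5 − 1) × 100% ≈ 418.9%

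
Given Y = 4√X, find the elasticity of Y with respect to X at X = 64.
Elasticity = 1/2

Elasticity = (dY/dX) · (X/Y)

dY/dX = 2/√X
At X = 64: dY/dX = 1/4, Y = 32

Elasticity = (1/4) · (64 / 32) = 1/2

Interpretation: for a small percentage change in X, the percentage change in Y is approximately 0.50 times as large.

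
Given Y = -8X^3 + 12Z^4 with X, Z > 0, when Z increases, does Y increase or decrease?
Y increases

Taking the partial derivative:
∂Y/∂Z = 48Z^3

∂Y/∂Z = 48Z^3 > 0 (assuming positive values)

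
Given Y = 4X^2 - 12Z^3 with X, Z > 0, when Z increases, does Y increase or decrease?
Y decreases

Taking the partial derivative:
∂Y/∂Z = -36Z^2

∂Y/∂Z = -36Z^2 < 0 (assuming positive values)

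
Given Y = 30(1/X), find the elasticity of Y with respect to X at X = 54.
Elasticity = -1

Elasticity = (dY/dX) · (X/Y)

dY/dX = -30/X²
At X = 54: dY/dX = -5/486, Y = 5/9

Elasticity = (-5/486) · (54 / (5/9)) = -1

Interpretation: for a small percentage change in X, the percentage change in Y is approximately -1.00 times as large.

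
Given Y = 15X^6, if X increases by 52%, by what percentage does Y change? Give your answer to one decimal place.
1133.3%

For Y = 15X^6:
If X → X(1 + 0.52)
Then Y → Y · (1 + 0.52)^6
     ≈ Y · 12.3328

Percentage change = ((1 + 0.52)^6 − 1) × 100% ≈ 1133.3%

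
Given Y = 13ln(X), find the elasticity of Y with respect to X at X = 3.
Elasticity = 1/ln(3) ≈ 0.9102

Elasticity = (dY/dX) · (X/Y)

dY/dX = 13/X
At X = 3: dY/dX = 13/3, Y = 13·ln(3)

Elasticity = (13/3) · (3 / (13·ln(3))) = 1/ln(3) ≈ 0.9102

Interpretation: for a small percentage change in X, the percentage change in Y is approximately 0.91 times as large.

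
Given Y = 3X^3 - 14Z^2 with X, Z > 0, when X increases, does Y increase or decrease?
Y increases

Taking the partial derivative:
∂Y/∂X = 9X^2

∂Y/∂X = 9X^2 > 0 (assuming positive values)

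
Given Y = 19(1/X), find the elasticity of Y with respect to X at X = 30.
Elasticity = -1

Elasticity = (dY/dX) · (X/Y)

dY/dX = -19/X²
At X = 30: dY/dX = -19/900, Y = 19/30

Elasticity = (-19/900) · (30 / (19/30)) = -1

Interpretation: for a small percentage change in X, the percentage change in Y is approximately -1.00 times as large.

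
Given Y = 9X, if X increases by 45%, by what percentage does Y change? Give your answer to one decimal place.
45.0%

For Y = 9X:
If X → X(1 + 0.45)
Then Y → Y · (1 + 0.45)^1
     = Y · 1.4500

Percentage change = ((1 + 0.45)^1 − 1) × 100% = 45.0%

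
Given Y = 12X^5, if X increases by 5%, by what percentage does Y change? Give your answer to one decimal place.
27.6%

For Y = 12X^5:
If X → X(1 + 0.05)
Then Y → Y · (1 + 0.05)^5
     ≈ Y · 1.2763

Percentage change = ((1 + 0.05)^5 − 1) × 100% ≈ 27.6%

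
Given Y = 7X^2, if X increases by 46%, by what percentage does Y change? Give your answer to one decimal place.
113.2%

For Y = 7X^2:
If X → X(1 + 0.46)
Then Y → Y · (1 + 0.46)^2
     = Y · 2.1316

Percentage change = ((1 + 0.46)^2 − 1) × 100% ≈ 113.2%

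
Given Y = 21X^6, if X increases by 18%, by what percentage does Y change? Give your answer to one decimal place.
170.0%

For Y = 21X^6:
If X → X(1 + 0.18)
Then Y → Y · (1 + 0.18)^6
     ≈ Y · 2.6996

Percentage change = ((1 + 0.18)^6 − 1) × 100% ≈ 170.0%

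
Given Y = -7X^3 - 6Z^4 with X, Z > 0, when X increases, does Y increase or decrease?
Y decreases

Taking the partial derivative:
∂Y/∂X = -21X^2

∂Y/∂X = -21X^2 < 0 (assuming positive values)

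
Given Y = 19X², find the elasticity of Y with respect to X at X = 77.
Elasticity = 2

Elasticity = (dY/dX) · (X/Y)

dY/dX = 38·X
At X = 77: dY/dX = 2926, Y = 112651

Elasticity = 2926 · (77 / 112651) = 2

Interpretation: for a small percentage change in X, the percentage change in Y is approximately 2.00 times as large.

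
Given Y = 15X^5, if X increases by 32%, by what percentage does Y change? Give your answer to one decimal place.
300.7%

For Y = 15X^5:
If X → X(1 + 0.32)
Then Y → Y · (1 + 0.32)^5
     ≈ Y · 4.0075

Percentage change = ((1 + 0.32)^5 − 1) × 100% ≈ 300.7%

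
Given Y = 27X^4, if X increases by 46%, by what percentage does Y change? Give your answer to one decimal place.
354.4%

For Y = 27X^4:
If X → X(1 + 0.46)
Then Y → Y · (1 + 0.46)^4
     ≈ Y · 4.5437

Percentage change = ((1 + 0.46)^4 − 1) × 100% ≈ 354.4%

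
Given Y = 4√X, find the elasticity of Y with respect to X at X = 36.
Elasticity = 1/2

Elasticity = (dY/dX) · (X/Y)

dY/dX = 2/√X
At X = 36: dY/dX = 1/3, Y = 24

Elasticity = (1/3) · (36 / 24) = 1/2

Interpretation: for a small percentage change in X, the percentage change in Y is approximately 0.50 times as large.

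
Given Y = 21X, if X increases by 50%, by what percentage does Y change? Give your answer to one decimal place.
50.0%

For Y = 21X:
If X → X(1 + 0.5)
Then Y → Y · (1 + 0.5)^1
     = Y · 1.5000

Percentage change = ((1 + 0.5)^1 − 1) × 100% = 50.0%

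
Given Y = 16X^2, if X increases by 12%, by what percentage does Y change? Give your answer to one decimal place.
25.4%

For Y = 16X^2:
If X → X(1 + 0.12)
Then Y → Y · (1 + 0.12)^2
     = Y · 1.2544

Percentage change = ((1 + 0.12)^2 − 1) × 100% ≈ 25.4%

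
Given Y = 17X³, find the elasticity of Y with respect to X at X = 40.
Elasticity = 3

Elasticity = (dY/dX) · (X/Y)

dY/dX = 51·X²
At X = 40: dY/dX = 81600, Y = 1088000

Elasticity = 81600 · (40 / 1088000) = 3

Interpretation: for a small percentage change in X, the percentage change in Y is approximately 3.00 times as large.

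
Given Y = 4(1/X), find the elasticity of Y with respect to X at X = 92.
Elasticity = -1

Elasticity = (dY/dX) · (X/Y)

dY/dX = -4/X²
At X = 92: dY/dX = -1/2116, Y = 1/23

Elasticity = (-1/2116) · (92 / (1/23)) = -1

Interpretation: for a small percentage change in X, the percentage change in Y is approximately -1.00 times as large.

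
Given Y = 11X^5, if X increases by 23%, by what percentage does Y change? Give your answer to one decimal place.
181.5%

For Y = 11X^5:
If X → X(1 + 0.23)
Then Y → Y · (1 + 0.23)^5
     ≈ Y · 2.8153

Percentage change = ((1 + 0.23)^5 − 1) × 100% ≈ 181.5%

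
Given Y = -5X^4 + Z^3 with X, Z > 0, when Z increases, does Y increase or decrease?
Y increases

Taking the partial derivative:
∂Y/∂Z = 3Z^2

∂Y/∂Z = 3Z^2 > 0 (assuming positive values)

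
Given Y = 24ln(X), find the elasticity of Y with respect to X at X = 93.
Elasticity = 1/ln(93) ≈ 0.2206

Elasticity = (dY/dX) · (X/Y)

dY/dX = 24/X
At X = 93: dY/dX = 8/31, Y = 24·ln(93)

Elasticity = (8/31) · (93 / (24·ln(93))) = 1/ln(93) ≈ 0.2206

Interpretation: for a small percentage change in X, the percentage change in Y is approximately 0.22 times as large.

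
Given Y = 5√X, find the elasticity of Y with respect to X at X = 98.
Elasticity = 1/2

Elasticity = (dY/dX) · (X/Y)

dY/dX = 5/(2·√X)
At X = 98: dY/dX = 5·√2/28, Y = 35·√2

Elasticity = (5·√2/28) · (98 / (35·√2)) = 1/2

Interpretation: for a small percentage change in X, the percentage change in Y is approximately 0.50 times as large.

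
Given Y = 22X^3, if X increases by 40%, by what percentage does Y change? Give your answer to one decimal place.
174.4%

For Y = 22X^3:
If X → X(1 + 0.4)
Then Y → Y · (1 + 0.4)^3
     = Y · 2.7440

Percentage change = ((1 + 0.4)^3 − 1) × 100% = 174.4%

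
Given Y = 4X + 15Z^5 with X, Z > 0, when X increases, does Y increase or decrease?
Y increases

Taking the partial derivative:
∂Y/∂X = 4

∂Y/∂X = 4 > 0 (assuming positive values)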